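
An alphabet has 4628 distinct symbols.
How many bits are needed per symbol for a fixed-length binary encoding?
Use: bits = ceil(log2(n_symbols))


log2(4628) = 12.1762
Bracket: 2^12 = 4096 < 4628 <= 2^13 = 8192
So ceil(log2(4628)) = 13

bits = ceil(log2(4628)) = ceil(12.1762) = 13 bits


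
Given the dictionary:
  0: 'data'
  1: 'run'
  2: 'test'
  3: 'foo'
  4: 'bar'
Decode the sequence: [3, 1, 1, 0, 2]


Look up each index in the dictionary:
  3 -> 'foo'
  1 -> 'run'
  1 -> 'run'
  0 -> 'data'
  2 -> 'test'

Decoded: "foo run run data test"


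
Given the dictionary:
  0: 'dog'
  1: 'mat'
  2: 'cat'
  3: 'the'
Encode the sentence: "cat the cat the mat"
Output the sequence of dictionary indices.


Look up each word in the dictionary:
  'cat' -> 2
  'the' -> 3
  'cat' -> 2
  'the' -> 3
  'mat' -> 1

Encoded: [2, 3, 2, 3, 1]


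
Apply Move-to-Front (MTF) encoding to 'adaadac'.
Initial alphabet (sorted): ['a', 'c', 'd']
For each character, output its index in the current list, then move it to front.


MTF encoding:
'a': index 0 in ['a', 'c', 'd'] -> ['a', 'c', 'd']
'd': index 2 in ['a', 'c', 'd'] -> ['d', 'a', 'c']
'a': index 1 in ['d', 'a', 'c'] -> ['a', 'd', 'c']
'a': index 0 in ['a', 'd', 'c'] -> ['a', 'd', 'c']
'd': index 1 in ['a', 'd', 'c'] -> ['d', 'a', 'c']
'a': index 1 in ['d', 'a', 'c'] -> ['a', 'd', 'c']
'c': index 2 in ['a', 'd', 'c'] -> ['c', 'a', 'd']


Output: [0, 2, 1, 0, 1, 1, 2]


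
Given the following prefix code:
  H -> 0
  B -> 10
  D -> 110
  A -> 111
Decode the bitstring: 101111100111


Decoding step by step:
Bits 10 -> B
Bits 111 -> A
Bits 110 -> D
Bits 0 -> H
Bits 111 -> A


Decoded message: BADHA


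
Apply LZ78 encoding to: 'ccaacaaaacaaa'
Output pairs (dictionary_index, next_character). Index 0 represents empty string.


LZ78 encoding steps:
Dictionary: {0: ''}
Step 1: w='' (idx 0), next='c' -> output (0, 'c'), add 'c' as idx 1
Step 2: w='c' (idx 1), next='a' -> output (1, 'a'), add 'ca' as idx 2
Step 3: w='' (idx 0), next='a' -> output (0, 'a'), add 'a' as idx 3
Step 4: w='ca' (idx 2), next='a' -> output (2, 'a'), add 'caa' as idx 4
Step 5: w='a' (idx 3), next='a' -> output (3, 'a'), add 'aa' as idx 5
Step 6: w='caa' (idx 4), next='a' -> output (4, 'a'), add 'caaa' as idx 6


Encoded: [(0, 'c'), (1, 'a'), (0, 'a'), (2, 'a'), (3, 'a'), (4, 'a')]


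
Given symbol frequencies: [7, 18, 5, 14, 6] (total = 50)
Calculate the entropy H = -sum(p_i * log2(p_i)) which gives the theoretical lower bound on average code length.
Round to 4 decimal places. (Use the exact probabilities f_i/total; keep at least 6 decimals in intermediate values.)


Per-symbol terms -p_i * log2(p_i) with p_i = f_i/50:
  p = 7/50 = 0.140000: log2(p) = -2.836501, -p*log2(p) = 0.397110
  p = 18/50 = 0.360000: log2(p) = -1.473931, -p*log2(p) = 0.530615
  p = 5/50 = 0.100000: log2(p) = -3.321928, -p*log2(p) = 0.332193
  p = 14/50 = 0.280000: log2(p) = -1.836501, -p*log2(p) = 0.514220
  p = 6/50 = 0.120000: log2(p) = -3.058894, -p*log2(p) = 0.367067
H = 0.397110 + 0.530615 + 0.332193 + 0.514220 + 0.367067 = 2.141205

H = 2.1412 bits/symbol


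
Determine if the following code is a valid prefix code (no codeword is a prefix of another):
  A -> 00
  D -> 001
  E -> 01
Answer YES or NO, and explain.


Checking each pair (does one codeword prefix another?):
  A='00' vs D='001': prefix -- VIOLATION

NO -- this is NOT a valid prefix code. A (00) is a prefix of D (001).


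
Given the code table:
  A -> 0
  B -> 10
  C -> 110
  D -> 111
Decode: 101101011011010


Decoding:
10 -> B
110 -> C
10 -> B
110 -> C
110 -> C
10 -> B


Result: BCBCCB


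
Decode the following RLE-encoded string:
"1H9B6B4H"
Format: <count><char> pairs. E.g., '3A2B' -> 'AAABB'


Expanding each <count><char> pair:
  1H -> 'H'
  9B -> 'BBBBBBBBB'
  6B -> 'BBBBBB'
  4H -> 'HHHH'

Decoded = HBBBBBBBBBBBBBBBHHHH


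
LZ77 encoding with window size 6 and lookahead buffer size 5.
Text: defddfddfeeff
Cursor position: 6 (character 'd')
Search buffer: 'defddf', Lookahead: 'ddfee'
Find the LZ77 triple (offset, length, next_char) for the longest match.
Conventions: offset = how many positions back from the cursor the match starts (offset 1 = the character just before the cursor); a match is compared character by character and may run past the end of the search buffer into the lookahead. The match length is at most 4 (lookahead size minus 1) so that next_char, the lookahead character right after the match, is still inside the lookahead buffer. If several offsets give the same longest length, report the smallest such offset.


Try each offset into the search buffer:
  offset=1 (pos 5, char 'f'): match length 0
  offset=2 (pos 4, char 'd'): match length 1
  offset=3 (pos 3, char 'd'): match length 3
  offset=4 (pos 2, char 'f'): match length 0
  offset=5 (pos 1, char 'e'): match length 0
  offset=6 (pos 0, char 'd'): match length 1
Longest match has length 3 at offset 3.
next_char = character at position 6 + 3 = 9 -> 'e'

Best match: offset=3, length=3 (matching 'ddf' starting at position 3)
LZ77 triple: (3, 3, 'e')


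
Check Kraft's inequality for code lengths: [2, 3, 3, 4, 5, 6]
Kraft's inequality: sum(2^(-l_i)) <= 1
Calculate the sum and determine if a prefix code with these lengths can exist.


Sum = 2^(-2) + 2^(-3) + 2^(-3) + 2^(-4) + 2^(-5) + 2^(-6)
    = 0.25 + 0.125 + 0.125 + 0.0625 + 0.03125 + 0.015625
    = 39/64 = 0.609375
Since 0.609375 <= 1, Kraft's inequality IS satisfied.
A prefix code with these lengths CAN exist.

Kraft sum = 0.609375. Satisfied.


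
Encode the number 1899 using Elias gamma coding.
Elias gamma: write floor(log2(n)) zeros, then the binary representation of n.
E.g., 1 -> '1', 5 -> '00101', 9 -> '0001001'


num_bits = floor(log2(1899)) + 1 = 11
leading_zeros = num_bits - 1 = 10
binary(1899) = 11101101011

Elias gamma(1899) = '0000000000' + '11101101011' = 000000000011101101011 (21 bits)


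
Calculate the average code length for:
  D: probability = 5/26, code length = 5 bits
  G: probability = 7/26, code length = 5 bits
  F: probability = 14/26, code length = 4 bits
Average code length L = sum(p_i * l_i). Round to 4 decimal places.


Weighted contributions p_i * l_i:
  D: (5/26) * 5 = 25/26
  G: (7/26) * 5 = 35/26
  F: (14/26) * 4 = 56/26
Sum = (25 + 35 + 56)/26 = 116/26

L = 116/26 = 4.4615 bits/symbol


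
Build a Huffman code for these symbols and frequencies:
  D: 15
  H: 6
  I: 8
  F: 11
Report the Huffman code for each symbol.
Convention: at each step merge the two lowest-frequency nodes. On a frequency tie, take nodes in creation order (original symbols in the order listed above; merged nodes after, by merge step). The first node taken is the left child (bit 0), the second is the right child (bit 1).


Huffman tree construction:
Step 1: Merge H(6) + I(8) = 14
Step 2: Merge F(11) + (H+I)(14) = 25
Step 3: Merge D(15) + (F+(H+I))(25) = 40
Read each symbol's code off the tree from the root (left child = 0, right child = 1).

Codes:
  D: 0 (length 1)
  H: 110 (length 3)
  I: 111 (length 3)
  F: 10 (length 2)
Average code length: 79/40 = 1.9750 bits/symbol


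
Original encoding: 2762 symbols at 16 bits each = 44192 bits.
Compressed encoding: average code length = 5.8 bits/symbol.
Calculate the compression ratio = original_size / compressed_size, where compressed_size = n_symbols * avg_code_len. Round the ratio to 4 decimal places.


original_size = n_symbols * orig_bits = 2762 * 16 = 44192 bits
compressed_size = n_symbols * avg_code_len = 2762 * 5.8 = 16019.6 bits
ratio = original_size / compressed_size = 44192 / 16019.6 = 2.7586

Compression ratio = 2.7586


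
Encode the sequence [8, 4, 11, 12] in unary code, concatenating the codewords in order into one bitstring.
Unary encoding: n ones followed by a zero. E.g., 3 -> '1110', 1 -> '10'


Encode each number as n ones followed by a terminating 0:
  8 -> 111111110 (9 bits)
  4 -> 11110 (5 bits)
  11 -> 111111111110 (12 bits)
  12 -> 1111111111110 (13 bits)
Total length = 9 + 5 + 12 + 13 = 39 bits.

Unary([8, 4, 11, 12]) = 111111110111101111111111101111111111110 (39 bits)


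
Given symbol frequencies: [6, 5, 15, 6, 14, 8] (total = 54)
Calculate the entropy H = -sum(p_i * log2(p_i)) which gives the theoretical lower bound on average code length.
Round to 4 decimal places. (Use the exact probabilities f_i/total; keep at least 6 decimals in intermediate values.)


Per-symbol terms -p_i * log2(p_i) with p_i = f_i/54:
  p = 6/54 = 0.111111: log2(p) = -3.169925, -p*log2(p) = 0.352214
  p = 5/54 = 0.092593: log2(p) = -3.432959, -p*log2(p) = 0.317867
  p = 15/54 = 0.277778: log2(p) = -1.847997, -p*log2(p) = 0.513332
  p = 6/54 = 0.111111: log2(p) = -3.169925, -p*log2(p) = 0.352214
  p = 14/54 = 0.259259: log2(p) = -1.947533, -p*log2(p) = 0.504916
  p = 8/54 = 0.148148: log2(p) = -2.754888, -p*log2(p) = 0.408131
H = 0.352214 + 0.317867 + 0.513332 + 0.352214 + 0.504916 + 0.408131 = 2.448674

H = 2.4487 bits/symbol


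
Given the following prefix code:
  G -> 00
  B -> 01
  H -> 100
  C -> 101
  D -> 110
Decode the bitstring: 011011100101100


Decoding step by step:
Bits 01 -> B
Bits 101 -> C
Bits 110 -> D
Bits 01 -> B
Bits 01 -> B
Bits 100 -> H


Decoded message: BCDBBH


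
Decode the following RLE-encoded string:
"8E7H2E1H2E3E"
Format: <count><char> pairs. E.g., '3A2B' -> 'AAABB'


Expanding each <count><char> pair:
  8E -> 'EEEEEEEE'
  7H -> 'HHHHHHH'
  2E -> 'EE'
  1H -> 'H'
  2E -> 'EE'
  3E -> 'EEE'

Decoded = EEEEEEEEHHHHHHHEEHEEEEE


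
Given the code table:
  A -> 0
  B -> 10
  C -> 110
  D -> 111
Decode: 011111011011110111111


Decoding:
0 -> A
111 -> D
110 -> C
110 -> C
111 -> D
10 -> B
111 -> D
111 -> D


Result: ADCCDBDD


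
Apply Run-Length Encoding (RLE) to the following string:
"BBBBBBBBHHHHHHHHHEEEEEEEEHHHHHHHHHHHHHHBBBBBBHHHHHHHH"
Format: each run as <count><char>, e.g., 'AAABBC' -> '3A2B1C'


Scanning runs left to right:
  i=0: run of 'B' x 8 -> '8B'
  i=8: run of 'H' x 9 -> '9H'
  i=17: run of 'E' x 8 -> '8E'
  i=25: run of 'H' x 14 -> '14H'
  i=39: run of 'B' x 6 -> '6B'
  i=45: run of 'H' x 8 -> '8H'

RLE = 8B9H8E14H6B8H


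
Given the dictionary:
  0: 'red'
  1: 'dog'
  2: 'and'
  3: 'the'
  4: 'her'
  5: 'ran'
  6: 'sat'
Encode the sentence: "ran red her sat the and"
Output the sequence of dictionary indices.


Look up each word in the dictionary:
  'ran' -> 5
  'red' -> 0
  'her' -> 4
  'sat' -> 6
  'the' -> 3
  'and' -> 2

Encoded: [5, 0, 4, 6, 3, 2]


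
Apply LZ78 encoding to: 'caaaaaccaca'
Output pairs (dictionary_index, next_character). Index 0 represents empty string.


LZ78 encoding steps:
Dictionary: {0: ''}
Step 1: w='' (idx 0), next='c' -> output (0, 'c'), add 'c' as idx 1
Step 2: w='' (idx 0), next='a' -> output (0, 'a'), add 'a' as idx 2
Step 3: w='a' (idx 2), next='a' -> output (2, 'a'), add 'aa' as idx 3
Step 4: w='aa' (idx 3), next='c' -> output (3, 'c'), add 'aac' as idx 4
Step 5: w='c' (idx 1), next='a' -> output (1, 'a'), add 'ca' as idx 5
Step 6: w='ca' (idx 5), end of input -> output (5, '')


Encoded: [(0, 'c'), (0, 'a'), (2, 'a'), (3, 'c'), (1, 'a'), (5, '')]


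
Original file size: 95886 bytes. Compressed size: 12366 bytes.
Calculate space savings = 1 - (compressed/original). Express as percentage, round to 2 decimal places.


ratio = compressed/original = 12366/95886 = 0.128966
savings = 1 - ratio = 1 - 0.128966 = 0.871034
as a percentage: 0.871034 * 100 = 87.1%

Space savings = 1 - 12366/95886 = 87.1%


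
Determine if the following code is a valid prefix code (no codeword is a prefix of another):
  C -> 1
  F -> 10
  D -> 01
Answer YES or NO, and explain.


Checking each pair (does one codeword prefix another?):
  C='1' vs F='10': prefix -- VIOLATION

NO -- this is NOT a valid prefix code. C (1) is a prefix of F (10).


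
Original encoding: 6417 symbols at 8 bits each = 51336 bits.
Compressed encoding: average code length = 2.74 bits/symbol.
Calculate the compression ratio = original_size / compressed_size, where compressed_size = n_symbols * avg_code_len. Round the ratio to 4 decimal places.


original_size = n_symbols * orig_bits = 6417 * 8 = 51336 bits
compressed_size = n_symbols * avg_code_len = 6417 * 2.74 = 17582.58 bits
ratio = original_size / compressed_size = 51336 / 17582.58 = 2.9197

Compression ratio = 2.9197


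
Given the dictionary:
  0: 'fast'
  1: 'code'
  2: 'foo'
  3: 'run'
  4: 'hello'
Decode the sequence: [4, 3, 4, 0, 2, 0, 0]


Look up each index in the dictionary:
  4 -> 'hello'
  3 -> 'run'
  4 -> 'hello'
  0 -> 'fast'
  2 -> 'foo'
  0 -> 'fast'
  0 -> 'fast'

Decoded: "hello run hello fast foo fast fast"


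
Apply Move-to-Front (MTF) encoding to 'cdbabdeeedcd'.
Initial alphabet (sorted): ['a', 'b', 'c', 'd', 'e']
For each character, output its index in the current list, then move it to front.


MTF encoding:
'c': index 2 in ['a', 'b', 'c', 'd', 'e'] -> ['c', 'a', 'b', 'd', 'e']
'd': index 3 in ['c', 'a', 'b', 'd', 'e'] -> ['d', 'c', 'a', 'b', 'e']
'b': index 3 in ['d', 'c', 'a', 'b', 'e'] -> ['b', 'd', 'c', 'a', 'e']
'a': index 3 in ['b', 'd', 'c', 'a', 'e'] -> ['a', 'b', 'd', 'c', 'e']
'b': index 1 in ['a', 'b', 'd', 'c', 'e'] -> ['b', 'a', 'd', 'c', 'e']
'd': index 2 in ['b', 'a', 'd', 'c', 'e'] -> ['d', 'b', 'a', 'c', 'e']
'e': index 4 in ['d', 'b', 'a', 'c', 'e'] -> ['e', 'd', 'b', 'a', 'c']
'e': index 0 in ['e', 'd', 'b', 'a', 'c'] -> ['e', 'd', 'b', 'a', 'c']
'e': index 0 in ['e', 'd', 'b', 'a', 'c'] -> ['e', 'd', 'b', 'a', 'c']
'd': index 1 in ['e', 'd', 'b', 'a', 'c'] -> ['d', 'e', 'b', 'a', 'c']
'c': index 4 in ['d', 'e', 'b', 'a', 'c'] -> ['c', 'd', 'e', 'b', 'a']
'd': index 1 in ['c', 'd', 'e', 'b', 'a'] -> ['d', 'c', 'e', 'b', 'a']


Output: [2, 3, 3, 3, 1, 2, 4, 0, 0, 1, 4, 1]


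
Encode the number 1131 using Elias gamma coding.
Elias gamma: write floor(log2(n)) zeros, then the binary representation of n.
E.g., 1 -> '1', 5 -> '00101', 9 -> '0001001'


num_bits = floor(log2(1131)) + 1 = 11
leading_zeros = num_bits - 1 = 10
binary(1131) = 10001101011

Elias gamma(1131) = '0000000000' + '10001101011' = 000000000010001101011 (21 bits)


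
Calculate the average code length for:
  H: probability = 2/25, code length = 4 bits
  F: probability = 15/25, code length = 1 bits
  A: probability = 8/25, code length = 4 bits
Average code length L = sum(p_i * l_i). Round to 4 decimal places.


Weighted contributions p_i * l_i:
  H: (2/25) * 4 = 8/25
  F: (15/25) * 1 = 15/25
  A: (8/25) * 4 = 32/25
Sum = (8 + 15 + 32)/25 = 55/25

L = 55/25 = 2.2000 bits/symbol


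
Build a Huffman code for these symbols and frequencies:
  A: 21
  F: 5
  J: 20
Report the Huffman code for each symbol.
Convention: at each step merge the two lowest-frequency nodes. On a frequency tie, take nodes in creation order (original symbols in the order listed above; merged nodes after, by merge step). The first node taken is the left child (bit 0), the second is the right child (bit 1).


Huffman tree construction:
Step 1: Merge F(5) + J(20) = 25
Step 2: Merge A(21) + (F+J)(25) = 46
Read each symbol's code off the tree from the root (left child = 0, right child = 1).

Codes:
  A: 0 (length 1)
  F: 10 (length 2)
  J: 11 (length 2)
Average code length: 71/46 = 1.5435 bits/symbol


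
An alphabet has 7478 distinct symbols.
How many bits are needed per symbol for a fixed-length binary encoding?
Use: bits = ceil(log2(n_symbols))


log2(7478) = 12.8684
Bracket: 2^12 = 4096 < 7478 <= 2^13 = 8192
So ceil(log2(7478)) = 13

bits = ceil(log2(7478)) = ceil(12.8684) = 13 bits


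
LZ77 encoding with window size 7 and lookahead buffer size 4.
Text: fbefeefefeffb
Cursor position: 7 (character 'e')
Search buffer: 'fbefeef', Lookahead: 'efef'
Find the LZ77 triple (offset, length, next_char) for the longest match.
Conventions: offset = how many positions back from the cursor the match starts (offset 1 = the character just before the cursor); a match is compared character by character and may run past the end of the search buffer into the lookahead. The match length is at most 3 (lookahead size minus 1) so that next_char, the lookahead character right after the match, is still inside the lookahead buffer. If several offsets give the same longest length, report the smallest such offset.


Try each offset into the search buffer:
  offset=1 (pos 6, char 'f'): match length 0
  offset=2 (pos 5, char 'e'): match length 3
  offset=3 (pos 4, char 'e'): match length 1
  offset=4 (pos 3, char 'f'): match length 0
  offset=5 (pos 2, char 'e'): match length 3
  offset=6 (pos 1, char 'b'): match length 0
  offset=7 (pos 0, char 'f'): match length 0
Longest match has length 3, found at offsets 2, 5; take the smallest, offset 2.
next_char = character at position 7 + 3 = 10 -> 'f'

Best match: offset=2, length=3 (matching 'efe' starting at position 5)
LZ77 triple: (2, 3, 'f')


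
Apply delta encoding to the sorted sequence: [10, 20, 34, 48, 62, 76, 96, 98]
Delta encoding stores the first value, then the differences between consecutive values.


First value: 10
Deltas:
  20 - 10 = 10
  34 - 20 = 14
  48 - 34 = 14
  62 - 48 = 14
  76 - 62 = 14
  96 - 76 = 20
  98 - 96 = 2


Delta encoded: [10, 10, 14, 14, 14, 14, 20, 2]


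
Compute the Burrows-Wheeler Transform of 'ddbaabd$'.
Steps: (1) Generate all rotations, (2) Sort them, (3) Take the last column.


Rotations (sorted):
  0: $ddbaabd -> last char: d
  1: aabd$ddb -> last char: b
  2: abd$ddba -> last char: a
  3: baabd$dd -> last char: d
  4: bd$ddbaa -> last char: a
  5: d$ddbaab -> last char: b
  6: dbaabd$d -> last char: d
  7: ddbaabd$ -> last char: $


BWT = dbadabd$


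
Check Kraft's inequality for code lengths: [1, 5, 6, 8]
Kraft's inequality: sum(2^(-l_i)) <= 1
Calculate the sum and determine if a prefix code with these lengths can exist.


Sum = 2^(-1) + 2^(-5) + 2^(-6) + 2^(-8)
    = 0.5 + 0.03125 + 0.015625 + 0.00390625
    = 141/256 = 0.55078125
Since 0.55078125 <= 1, Kraft's inequality IS satisfied.
A prefix code with these lengths CAN exist.

Kraft sum = 0.55078125. Satisfied.


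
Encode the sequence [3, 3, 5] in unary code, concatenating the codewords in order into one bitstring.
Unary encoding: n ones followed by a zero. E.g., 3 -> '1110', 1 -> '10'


Encode each number as n ones followed by a terminating 0:
  3 -> 1110 (4 bits)
  3 -> 1110 (4 bits)
  5 -> 111110 (6 bits)
Total length = 4 + 4 + 6 = 14 bits.

Unary([3, 3, 5]) = 11101110111110 (14 bits)


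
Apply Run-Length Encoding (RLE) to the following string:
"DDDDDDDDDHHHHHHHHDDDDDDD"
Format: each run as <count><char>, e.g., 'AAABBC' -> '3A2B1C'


Scanning runs left to right:
  i=0: run of 'D' x 9 -> '9D'
  i=9: run of 'H' x 8 -> '8H'
  i=17: run of 'D' x 7 -> '7D'

RLE = 9D8H7D


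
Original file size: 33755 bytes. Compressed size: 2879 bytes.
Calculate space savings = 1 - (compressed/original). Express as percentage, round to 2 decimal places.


ratio = compressed/original = 2879/33755 = 0.085291
savings = 1 - ratio = 1 - 0.085291 = 0.914709
as a percentage: 0.914709 * 100 = 91.47%

Space savings = 1 - 2879/33755 = 91.47%


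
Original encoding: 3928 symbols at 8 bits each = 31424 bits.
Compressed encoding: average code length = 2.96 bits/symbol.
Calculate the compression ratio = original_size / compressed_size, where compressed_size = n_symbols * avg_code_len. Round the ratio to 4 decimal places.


original_size = n_symbols * orig_bits = 3928 * 8 = 31424 bits
compressed_size = n_symbols * avg_code_len = 3928 * 2.96 = 11626.88 bits
ratio = original_size / compressed_size = 31424 / 11626.88 = 2.7027

Compression ratio = 2.7027


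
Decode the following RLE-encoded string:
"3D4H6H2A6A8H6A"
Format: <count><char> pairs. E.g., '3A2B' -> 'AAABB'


Expanding each <count><char> pair:
  3D -> 'DDD'
  4H -> 'HHHH'
  6H -> 'HHHHHH'
  2A -> 'AA'
  6A -> 'AAAAAA'
  8H -> 'HHHHHHHH'
  6A -> 'AAAAAA'

Decoded = DDDHHHHHHHHHHAAAAAAAAHHHHHHHHAAAAAA


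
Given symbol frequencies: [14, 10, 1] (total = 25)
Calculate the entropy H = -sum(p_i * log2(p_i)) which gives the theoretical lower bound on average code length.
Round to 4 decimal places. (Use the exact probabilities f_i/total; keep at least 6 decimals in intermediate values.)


Per-symbol terms -p_i * log2(p_i) with p_i = f_i/25:
  p = 14/25 = 0.560000: log2(p) = -0.836501, -p*log2(p) = 0.468441
  p = 10/25 = 0.400000: log2(p) = -1.321928, -p*log2(p) = 0.528771
  p = 1/25 = 0.040000: log2(p) = -4.643856, -p*log2(p) = 0.185754
H = 0.468441 + 0.528771 + 0.185754 = 1.182966

H = 1.183 bits/symbol


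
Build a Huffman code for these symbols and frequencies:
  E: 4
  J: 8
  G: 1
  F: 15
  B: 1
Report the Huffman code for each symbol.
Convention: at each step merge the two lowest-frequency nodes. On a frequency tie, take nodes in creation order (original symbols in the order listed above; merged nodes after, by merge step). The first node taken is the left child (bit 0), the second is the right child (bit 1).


Huffman tree construction:
Step 1: Merge G(1) + B(1) = 2
Step 2: Merge (G+B)(2) + E(4) = 6
Step 3: Merge ((G+B)+E)(6) + J(8) = 14
Step 4: Merge (((G+B)+E)+J)(14) + F(15) = 29
Read each symbol's code off the tree from the root (left child = 0, right child = 1).

Codes:
  E: 001 (length 3)
  J: 01 (length 2)
  G: 0000 (length 4)
  F: 1 (length 1)
  B: 0001 (length 4)
Average code length: 51/29 = 1.7586 bits/symbol


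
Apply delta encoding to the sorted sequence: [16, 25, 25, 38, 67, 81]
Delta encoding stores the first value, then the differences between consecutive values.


First value: 16
Deltas:
  25 - 16 = 9
  25 - 25 = 0
  38 - 25 = 13
  67 - 38 = 29
  81 - 67 = 14


Delta encoded: [16, 9, 0, 13, 29, 14]


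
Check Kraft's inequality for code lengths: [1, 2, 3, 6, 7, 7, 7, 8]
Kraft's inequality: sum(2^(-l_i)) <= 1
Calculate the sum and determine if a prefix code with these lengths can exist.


Sum = 2^(-1) + 2^(-2) + 2^(-3) + 2^(-6) + 2^(-7) + 2^(-7) + 2^(-7) + 2^(-8)
    = 0.5 + 0.25 + 0.125 + 0.015625 + 0.0078125 + 0.0078125 + 0.0078125 + 0.00390625
    = 235/256 = 0.91796875
Since 0.91796875 <= 1, Kraft's inequality IS satisfied.
A prefix code with these lengths CAN exist.

Kraft sum = 0.91796875. Satisfied.


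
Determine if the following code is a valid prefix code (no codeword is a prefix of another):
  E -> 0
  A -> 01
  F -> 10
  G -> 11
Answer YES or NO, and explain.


Checking each pair (does one codeword prefix another?):
  E='0' vs A='01': prefix -- VIOLATION

NO -- this is NOT a valid prefix code. E (0) is a prefix of A (01).


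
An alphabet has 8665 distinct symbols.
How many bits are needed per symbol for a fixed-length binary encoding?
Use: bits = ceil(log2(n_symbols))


log2(8665) = 13.081
Bracket: 2^13 = 8192 < 8665 <= 2^14 = 16384
So ceil(log2(8665)) = 14

bits = ceil(log2(8665)) = ceil(13.081) = 14 bits


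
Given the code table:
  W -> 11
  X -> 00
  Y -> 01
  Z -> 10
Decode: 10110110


Decoding:
10 -> Z
11 -> W
01 -> Y
10 -> Z


Result: ZWYZ


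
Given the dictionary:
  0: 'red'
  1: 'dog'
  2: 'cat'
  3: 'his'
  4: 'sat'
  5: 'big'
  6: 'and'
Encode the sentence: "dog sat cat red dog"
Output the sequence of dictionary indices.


Look up each word in the dictionary:
  'dog' -> 1
  'sat' -> 4
  'cat' -> 2
  'red' -> 0
  'dog' -> 1

Encoded: [1, 4, 2, 0, 1]


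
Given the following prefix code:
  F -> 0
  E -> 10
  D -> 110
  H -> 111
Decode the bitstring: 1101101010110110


Decoding step by step:
Bits 110 -> D
Bits 110 -> D
Bits 10 -> E
Bits 10 -> E
Bits 110 -> D
Bits 110 -> D


Decoded message: DDEEDD


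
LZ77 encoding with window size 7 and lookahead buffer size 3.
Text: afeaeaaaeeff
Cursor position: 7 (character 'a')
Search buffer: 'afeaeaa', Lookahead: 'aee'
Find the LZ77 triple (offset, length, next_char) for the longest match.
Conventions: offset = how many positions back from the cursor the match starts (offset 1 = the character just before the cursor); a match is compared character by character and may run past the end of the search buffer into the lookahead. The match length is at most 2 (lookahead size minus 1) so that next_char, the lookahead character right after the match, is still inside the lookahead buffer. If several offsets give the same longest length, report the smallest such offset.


Try each offset into the search buffer:
  offset=1 (pos 6, char 'a'): match length 1
  offset=2 (pos 5, char 'a'): match length 1
  offset=3 (pos 4, char 'e'): match length 0
  offset=4 (pos 3, char 'a'): match length 2
  offset=5 (pos 2, char 'e'): match length 0
  offset=6 (pos 1, char 'f'): match length 0
  offset=7 (pos 0, char 'a'): match length 1
Longest match has length 2 at offset 4.
next_char = character at position 7 + 2 = 9 -> 'e'

Best match: offset=4, length=2 (matching 'ae' starting at position 3)
LZ77 triple: (4, 2, 'e')


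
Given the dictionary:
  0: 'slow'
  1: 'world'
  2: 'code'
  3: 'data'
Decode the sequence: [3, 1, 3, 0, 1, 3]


Look up each index in the dictionary:
  3 -> 'data'
  1 -> 'world'
  3 -> 'data'
  0 -> 'slow'
  1 -> 'world'
  3 -> 'data'

Decoded: "data world data slow world data"


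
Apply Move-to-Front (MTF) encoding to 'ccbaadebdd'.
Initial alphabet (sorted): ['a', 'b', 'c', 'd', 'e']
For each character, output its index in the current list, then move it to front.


MTF encoding:
'c': index 2 in ['a', 'b', 'c', 'd', 'e'] -> ['c', 'a', 'b', 'd', 'e']
'c': index 0 in ['c', 'a', 'b', 'd', 'e'] -> ['c', 'a', 'b', 'd', 'e']
'b': index 2 in ['c', 'a', 'b', 'd', 'e'] -> ['b', 'c', 'a', 'd', 'e']
'a': index 2 in ['b', 'c', 'a', 'd', 'e'] -> ['a', 'b', 'c', 'd', 'e']
'a': index 0 in ['a', 'b', 'c', 'd', 'e'] -> ['a', 'b', 'c', 'd', 'e']
'd': index 3 in ['a', 'b', 'c', 'd', 'e'] -> ['d', 'a', 'b', 'c', 'e']
'e': index 4 in ['d', 'a', 'b', 'c', 'e'] -> ['e', 'd', 'a', 'b', 'c']
'b': index 3 in ['e', 'd', 'a', 'b', 'c'] -> ['b', 'e', 'd', 'a', 'c']
'd': index 2 in ['b', 'e', 'd', 'a', 'c'] -> ['d', 'b', 'e', 'a', 'c']
'd': index 0 in ['d', 'b', 'e', 'a', 'c'] -> ['d', 'b', 'e', 'a', 'c']


Output: [2, 0, 2, 2, 0, 3, 4, 3, 2, 0]


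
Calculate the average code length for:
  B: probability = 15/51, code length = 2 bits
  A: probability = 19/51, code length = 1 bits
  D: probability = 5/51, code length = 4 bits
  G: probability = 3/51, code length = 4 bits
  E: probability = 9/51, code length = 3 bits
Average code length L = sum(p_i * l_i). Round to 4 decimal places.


Weighted contributions p_i * l_i:
  B: (15/51) * 2 = 30/51
  A: (19/51) * 1 = 19/51
  D: (5/51) * 4 = 20/51
  G: (3/51) * 4 = 12/51
  E: (9/51) * 3 = 27/51
Sum = (30 + 19 + 20 + 12 + 27)/51 = 108/51

L = 108/51 = 2.1176 bits/symbol


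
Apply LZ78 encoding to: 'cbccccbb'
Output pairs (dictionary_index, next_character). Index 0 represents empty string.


LZ78 encoding steps:
Dictionary: {0: ''}
Step 1: w='' (idx 0), next='c' -> output (0, 'c'), add 'c' as idx 1
Step 2: w='' (idx 0), next='b' -> output (0, 'b'), add 'b' as idx 2
Step 3: w='c' (idx 1), next='c' -> output (1, 'c'), add 'cc' as idx 3
Step 4: w='cc' (idx 3), next='b' -> output (3, 'b'), add 'ccb' as idx 4
Step 5: w='b' (idx 2), end of input -> output (2, '')


Encoded: [(0, 'c'), (0, 'b'), (1, 'c'), (3, 'b'), (2, '')]


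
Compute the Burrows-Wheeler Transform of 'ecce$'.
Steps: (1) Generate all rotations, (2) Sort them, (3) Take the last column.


Rotations (sorted):
  0: $ecce -> last char: e
  1: cce$e -> last char: e
  2: ce$ec -> last char: c
  3: e$ecc -> last char: c
  4: ecce$ -> last char: $


BWT = eecc$


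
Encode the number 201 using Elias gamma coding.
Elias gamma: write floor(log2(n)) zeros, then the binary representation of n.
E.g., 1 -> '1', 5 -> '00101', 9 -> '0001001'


num_bits = floor(log2(201)) + 1 = 8
leading_zeros = num_bits - 1 = 7
binary(201) = 11001001

Elias gamma(201) = '0000000' + '11001001' = 000000011001001 (15 bits)


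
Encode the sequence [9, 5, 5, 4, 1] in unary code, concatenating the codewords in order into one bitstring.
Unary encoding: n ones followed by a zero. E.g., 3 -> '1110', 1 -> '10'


Encode each number as n ones followed by a terminating 0:
  9 -> 1111111110 (10 bits)
  5 -> 111110 (6 bits)
  5 -> 111110 (6 bits)
  4 -> 11110 (5 bits)
  1 -> 10 (2 bits)
Total length = 10 + 6 + 6 + 5 + 2 = 29 bits.

Unary([9, 5, 5, 4, 1]) = 11111111101111101111101111010 (29 bits)


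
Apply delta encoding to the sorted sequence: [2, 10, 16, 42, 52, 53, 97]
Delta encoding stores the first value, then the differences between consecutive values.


First value: 2
Deltas:
  10 - 2 = 8
  16 - 10 = 6
  42 - 16 = 26
  52 - 42 = 10
  53 - 52 = 1
  97 - 53 = 44


Delta encoded: [2, 8, 6, 26, 10, 1, 44]


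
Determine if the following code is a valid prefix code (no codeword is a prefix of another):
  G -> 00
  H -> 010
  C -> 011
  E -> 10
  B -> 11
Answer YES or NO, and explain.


Checking each pair (does one codeword prefix another?):
  G='00' vs H='010': no prefix
  G='00' vs C='011': no prefix
  G='00' vs E='10': no prefix
  G='00' vs B='11': no prefix
  H='010' vs G='00': no prefix
  H='010' vs C='011': no prefix
  H='010' vs E='10': no prefix
  H='010' vs B='11': no prefix
  C='011' vs G='00': no prefix
  C='011' vs H='010': no prefix
  C='011' vs E='10': no prefix
  C='011' vs B='11': no prefix
  E='10' vs G='00': no prefix
  E='10' vs H='010': no prefix
  E='10' vs C='011': no prefix
  E='10' vs B='11': no prefix
  B='11' vs G='00': no prefix
  B='11' vs H='010': no prefix
  B='11' vs C='011': no prefix
  B='11' vs E='10': no prefix
No violation found over all pairs.

YES -- this is a valid prefix code. No codeword is a prefix of any other codeword.


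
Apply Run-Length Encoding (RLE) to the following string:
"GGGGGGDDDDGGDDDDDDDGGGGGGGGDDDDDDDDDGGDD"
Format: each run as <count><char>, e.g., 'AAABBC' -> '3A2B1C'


Scanning runs left to right:
  i=0: run of 'G' x 6 -> '6G'
  i=6: run of 'D' x 4 -> '4D'
  i=10: run of 'G' x 2 -> '2G'
  i=12: run of 'D' x 7 -> '7D'
  i=19: run of 'G' x 8 -> '8G'
  i=27: run of 'D' x 9 -> '9D'
  i=36: run of 'G' x 2 -> '2G'
  i=38: run of 'D' x 2 -> '2D'

RLE = 6G4D2G7D8G9D2G2D


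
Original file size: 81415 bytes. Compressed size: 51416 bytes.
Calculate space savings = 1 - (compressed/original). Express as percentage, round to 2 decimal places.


ratio = compressed/original = 51416/81415 = 0.63153
savings = 1 - ratio = 1 - 0.63153 = 0.36847
as a percentage: 0.36847 * 100 = 36.85%

Space savings = 1 - 51416/81415 = 36.85%


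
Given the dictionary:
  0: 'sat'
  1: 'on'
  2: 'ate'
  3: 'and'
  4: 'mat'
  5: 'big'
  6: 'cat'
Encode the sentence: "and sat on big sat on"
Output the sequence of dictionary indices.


Look up each word in the dictionary:
  'and' -> 3
  'sat' -> 0
  'on' -> 1
  'big' -> 5
  'sat' -> 0
  'on' -> 1

Encoded: [3, 0, 1, 5, 0, 1]


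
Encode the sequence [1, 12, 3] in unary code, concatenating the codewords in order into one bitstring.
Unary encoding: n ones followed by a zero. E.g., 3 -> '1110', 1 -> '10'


Encode each number as n ones followed by a terminating 0:
  1 -> 10 (2 bits)
  12 -> 1111111111110 (13 bits)
  3 -> 1110 (4 bits)
Total length = 2 + 13 + 4 = 19 bits.

Unary([1, 12, 3]) = 1011111111111101110 (19 bits)


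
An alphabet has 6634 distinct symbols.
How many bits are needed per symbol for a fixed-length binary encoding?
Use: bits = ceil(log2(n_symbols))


log2(6634) = 12.6957
Bracket: 2^12 = 4096 < 6634 <= 2^13 = 8192
So ceil(log2(6634)) = 13

bits = ceil(log2(6634)) = ceil(12.6957) = 13 bits


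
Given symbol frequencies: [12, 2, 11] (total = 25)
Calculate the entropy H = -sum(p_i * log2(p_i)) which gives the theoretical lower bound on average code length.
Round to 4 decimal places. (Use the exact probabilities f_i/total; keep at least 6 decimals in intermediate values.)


Per-symbol terms -p_i * log2(p_i) with p_i = f_i/25:
  p = 12/25 = 0.480000: log2(p) = -1.058894, -p*log2(p) = 0.508269
  p = 2/25 = 0.080000: log2(p) = -3.643856, -p*log2(p) = 0.291508
  p = 11/25 = 0.440000: log2(p) = -1.184425, -p*log2(p) = 0.521147
H = 0.508269 + 0.291508 + 0.521147 = 1.320924

H = 1.3209 bits/symbol


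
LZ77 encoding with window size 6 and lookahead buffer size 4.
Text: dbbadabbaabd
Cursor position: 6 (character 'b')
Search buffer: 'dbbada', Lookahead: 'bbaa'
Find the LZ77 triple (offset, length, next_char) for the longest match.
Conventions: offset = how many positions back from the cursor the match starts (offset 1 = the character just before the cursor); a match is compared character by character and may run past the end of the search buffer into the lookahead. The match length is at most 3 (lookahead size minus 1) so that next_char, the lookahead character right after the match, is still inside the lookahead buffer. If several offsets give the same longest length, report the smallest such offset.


Try each offset into the search buffer:
  offset=1 (pos 5, char 'a'): match length 0
  offset=2 (pos 4, char 'd'): match length 0
  offset=3 (pos 3, char 'a'): match length 0
  offset=4 (pos 2, char 'b'): match length 1
  offset=5 (pos 1, char 'b'): match length 3
  offset=6 (pos 0, char 'd'): match length 0
Longest match has length 3 at offset 5.
next_char = character at position 6 + 3 = 9 -> 'a'

Best match: offset=5, length=3 (matching 'bba' starting at position 1)
LZ77 triple: (5, 3, 'a')


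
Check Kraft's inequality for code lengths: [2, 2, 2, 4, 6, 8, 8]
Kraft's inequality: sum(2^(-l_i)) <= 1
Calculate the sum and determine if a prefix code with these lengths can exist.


Sum = 2^(-2) + 2^(-2) + 2^(-2) + 2^(-4) + 2^(-6) + 2^(-8) + 2^(-8)
    = 0.25 + 0.25 + 0.25 + 0.0625 + 0.015625 + 0.00390625 + 0.00390625
    = 214/256 = 0.8359375
Since 0.8359375 <= 1, Kraft's inequality IS satisfied.
A prefix code with these lengths CAN exist.

Kraft sum = 0.8359375. Satisfied.


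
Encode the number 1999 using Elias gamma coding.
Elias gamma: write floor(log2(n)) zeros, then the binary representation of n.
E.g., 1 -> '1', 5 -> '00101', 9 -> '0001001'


num_bits = floor(log2(1999)) + 1 = 11
leading_zeros = num_bits - 1 = 10
binary(1999) = 11111001111

Elias gamma(1999) = '0000000000' + '11111001111' = 000000000011111001111 (21 bits)


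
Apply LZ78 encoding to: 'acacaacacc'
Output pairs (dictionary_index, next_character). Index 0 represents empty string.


LZ78 encoding steps:
Dictionary: {0: ''}
Step 1: w='' (idx 0), next='a' -> output (0, 'a'), add 'a' as idx 1
Step 2: w='' (idx 0), next='c' -> output (0, 'c'), add 'c' as idx 2
Step 3: w='a' (idx 1), next='c' -> output (1, 'c'), add 'ac' as idx 3
Step 4: w='a' (idx 1), next='a' -> output (1, 'a'), add 'aa' as idx 4
Step 5: w='c' (idx 2), next='a' -> output (2, 'a'), add 'ca' as idx 5
Step 6: w='c' (idx 2), next='c' -> output (2, 'c'), add 'cc' as idx 6


Encoded: [(0, 'a'), (0, 'c'), (1, 'c'), (1, 'a'), (2, 'a'), (2, 'c')]


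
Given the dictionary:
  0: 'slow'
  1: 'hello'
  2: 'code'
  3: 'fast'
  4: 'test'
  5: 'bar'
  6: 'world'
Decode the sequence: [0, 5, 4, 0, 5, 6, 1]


Look up each index in the dictionary:
  0 -> 'slow'
  5 -> 'bar'
  4 -> 'test'
  0 -> 'slow'
  5 -> 'bar'
  6 -> 'world'
  1 -> 'hello'

Decoded: "slow bar test slow bar world hello"


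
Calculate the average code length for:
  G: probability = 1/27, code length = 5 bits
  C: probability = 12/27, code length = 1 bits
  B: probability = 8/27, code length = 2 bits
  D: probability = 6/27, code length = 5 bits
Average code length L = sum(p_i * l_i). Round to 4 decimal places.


Weighted contributions p_i * l_i:
  G: (1/27) * 5 = 5/27
  C: (12/27) * 1 = 12/27
  B: (8/27) * 2 = 16/27
  D: (6/27) * 5 = 30/27
Sum = (5 + 12 + 16 + 30)/27 = 63/27

L = 63/27 = 2.3333 bits/symbol


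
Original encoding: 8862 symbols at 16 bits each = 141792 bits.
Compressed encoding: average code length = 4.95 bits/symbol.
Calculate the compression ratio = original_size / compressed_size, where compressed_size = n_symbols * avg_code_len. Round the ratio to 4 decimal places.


original_size = n_symbols * orig_bits = 8862 * 16 = 141792 bits
compressed_size = n_symbols * avg_code_len = 8862 * 4.95 = 43866.9 bits
ratio = original_size / compressed_size = 141792 / 43866.9 = 3.2323

Compression ratio = 3.2323


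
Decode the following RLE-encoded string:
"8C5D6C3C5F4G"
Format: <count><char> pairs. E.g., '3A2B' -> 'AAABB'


Expanding each <count><char> pair:
  8C -> 'CCCCCCCC'
  5D -> 'DDDDD'
  6C -> 'CCCCCC'
  3C -> 'CCC'
  5F -> 'FFFFF'
  4G -> 'GGGG'

Decoded = CCCCCCCCDDDDDCCCCCCCCCFFFFFGGGG


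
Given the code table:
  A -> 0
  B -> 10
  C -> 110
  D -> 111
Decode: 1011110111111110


Decoding:
10 -> B
111 -> D
10 -> B
111 -> D
111 -> D
110 -> C


Result: BDBDDC


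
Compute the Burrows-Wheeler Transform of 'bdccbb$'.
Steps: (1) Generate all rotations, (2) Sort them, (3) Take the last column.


Rotations (sorted):
  0: $bdccbb -> last char: b
  1: b$bdccb -> last char: b
  2: bb$bdcc -> last char: c
  3: bdccbb$ -> last char: $
  4: cbb$bdc -> last char: c
  5: ccbb$bd -> last char: d
  6: dccbb$b -> last char: b


BWT = bbc$cdb


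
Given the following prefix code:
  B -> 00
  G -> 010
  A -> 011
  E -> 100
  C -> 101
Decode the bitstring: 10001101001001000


Decoding step by step:
Bits 100 -> E
Bits 011 -> A
Bits 010 -> G
Bits 010 -> G
Bits 010 -> G
Bits 00 -> B


Decoded message: EAGGGB


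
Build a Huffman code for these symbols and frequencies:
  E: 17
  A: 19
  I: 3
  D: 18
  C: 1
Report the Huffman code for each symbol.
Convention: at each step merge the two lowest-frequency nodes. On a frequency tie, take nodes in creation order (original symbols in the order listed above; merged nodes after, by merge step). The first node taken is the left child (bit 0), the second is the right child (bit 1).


Huffman tree construction:
Step 1: Merge C(1) + I(3) = 4
Step 2: Merge (C+I)(4) + E(17) = 21
Step 3: Merge D(18) + A(19) = 37
Step 4: Merge ((C+I)+E)(21) + (D+A)(37) = 58
Read each symbol's code off the tree from the root (left child = 0, right child = 1).

Codes:
  E: 01 (length 2)
  A: 11 (length 2)
  I: 001 (length 3)
  D: 10 (length 2)
  C: 000 (length 3)
Average code length: 120/58 = 2.0690 bits/symbol


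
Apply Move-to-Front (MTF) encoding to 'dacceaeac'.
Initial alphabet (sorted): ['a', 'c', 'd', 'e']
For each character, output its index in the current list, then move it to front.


MTF encoding:
'd': index 2 in ['a', 'c', 'd', 'e'] -> ['d', 'a', 'c', 'e']
'a': index 1 in ['d', 'a', 'c', 'e'] -> ['a', 'd', 'c', 'e']
'c': index 2 in ['a', 'd', 'c', 'e'] -> ['c', 'a', 'd', 'e']
'c': index 0 in ['c', 'a', 'd', 'e'] -> ['c', 'a', 'd', 'e']
'e': index 3 in ['c', 'a', 'd', 'e'] -> ['e', 'c', 'a', 'd']
'a': index 2 in ['e', 'c', 'a', 'd'] -> ['a', 'e', 'c', 'd']
'e': index 1 in ['a', 'e', 'c', 'd'] -> ['e', 'a', 'c', 'd']
'a': index 1 in ['e', 'a', 'c', 'd'] -> ['a', 'e', 'c', 'd']
'c': index 2 in ['a', 'e', 'c', 'd'] -> ['c', 'a', 'e', 'd']


Output: [2, 1, 2, 0, 3, 2, 1, 1, 2]


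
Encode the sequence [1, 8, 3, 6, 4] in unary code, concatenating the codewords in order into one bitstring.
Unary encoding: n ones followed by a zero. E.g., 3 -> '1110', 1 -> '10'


Encode each number as n ones followed by a terminating 0:
  1 -> 10 (2 bits)
  8 -> 111111110 (9 bits)
  3 -> 1110 (4 bits)
  6 -> 1111110 (7 bits)
  4 -> 11110 (5 bits)
Total length = 2 + 9 + 4 + 7 + 5 = 27 bits.

Unary([1, 8, 3, 6, 4]) = 101111111101110111111011110 (27 bits)


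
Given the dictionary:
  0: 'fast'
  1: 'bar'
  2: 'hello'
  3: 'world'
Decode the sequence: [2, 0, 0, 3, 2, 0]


Look up each index in the dictionary:
  2 -> 'hello'
  0 -> 'fast'
  0 -> 'fast'
  3 -> 'world'
  2 -> 'hello'
  0 -> 'fast'

Decoded: "hello fast fast world hello fast"


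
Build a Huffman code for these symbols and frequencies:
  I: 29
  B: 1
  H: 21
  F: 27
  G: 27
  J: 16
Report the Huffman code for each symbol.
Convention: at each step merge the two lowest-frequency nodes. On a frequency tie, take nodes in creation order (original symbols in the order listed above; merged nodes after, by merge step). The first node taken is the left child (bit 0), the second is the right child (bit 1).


Huffman tree construction:
Step 1: Merge B(1) + J(16) = 17
Step 2: Merge (B+J)(17) + H(21) = 38
Step 3: Merge F(27) + G(27) = 54
Step 4: Merge I(29) + ((B+J)+H)(38) = 67
Step 5: Merge (F+G)(54) + (I+((B+J)+H))(67) = 121
Read each symbol's code off the tree from the root (left child = 0, right child = 1).

Codes:
  I: 10 (length 2)
  B: 1100 (length 4)
  H: 111 (length 3)
  F: 00 (length 2)
  G: 01 (length 2)
  J: 1101 (length 4)
Average code length: 297/121 = 2.4545 bits/symbol
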